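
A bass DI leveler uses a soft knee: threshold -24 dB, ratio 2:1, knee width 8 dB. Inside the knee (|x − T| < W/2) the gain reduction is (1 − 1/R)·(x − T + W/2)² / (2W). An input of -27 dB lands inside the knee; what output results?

-27.03125 dB

x − T + W/2 = -27 − (-24) + 4 = 1.
GR = (1 − 1/2) × 1² / 16 = 0.5 × 1 / 16 = 0.03125 dB.
Output = -27 − 0.03125 = -27.03125 dB.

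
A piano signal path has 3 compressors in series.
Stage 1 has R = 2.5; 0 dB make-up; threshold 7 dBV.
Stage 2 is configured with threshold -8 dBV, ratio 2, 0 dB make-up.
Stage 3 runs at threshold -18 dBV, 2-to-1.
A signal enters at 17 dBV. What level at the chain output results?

Stage 1: overshoot 10 dB → 10/2.5 = 4 dB → 11 dBV.
Stage 2: 19 dB above -8 dBV, reduced 2:1 to 9.5 dB above → 1.5 dBV.
Stage 3: 1.5 dBV is 19.5 dB over -18 dBV; at 2:1 that becomes 9.75 dB over, giving -8.25 dBV.

-8.25 dBV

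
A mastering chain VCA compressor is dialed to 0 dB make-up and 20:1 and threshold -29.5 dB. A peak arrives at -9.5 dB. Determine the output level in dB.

-28.5 dB

-9.5 dB sits 20 dB over threshold.
The 20 dB excess becomes 1 dB after 20:1 reduction.
So the level is -29.5 + 1 = -28.5 dB.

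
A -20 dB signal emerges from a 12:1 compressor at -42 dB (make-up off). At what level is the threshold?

-44 dB

Gain reduction = -20 − (-42) = 22 dB; output overshoot = GR / (R − 1) = 22 / 11 = 2 dB.
Threshold = output − output overshoot = -42 − 2 = -44 dB.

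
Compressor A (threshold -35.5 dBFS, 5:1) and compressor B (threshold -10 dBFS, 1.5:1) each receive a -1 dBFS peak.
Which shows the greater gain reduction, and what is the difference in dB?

A, by 24.6 dB

A: overshoot 34.5 dB → output overshoot 6.9 dB → GR 27.6 dB.
B: overshoot 9 dB → output overshoot 6 dB → GR 3 dB.
A applies 24.6 dB more gain reduction.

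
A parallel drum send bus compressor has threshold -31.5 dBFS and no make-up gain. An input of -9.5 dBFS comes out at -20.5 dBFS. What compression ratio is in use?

2:1

Input overshoot = -9.5 − (-31.5) = 22 dB; output overshoot = -20.5 − (-31.5) = 11 dB.
Ratio = 22 / 11 = 2.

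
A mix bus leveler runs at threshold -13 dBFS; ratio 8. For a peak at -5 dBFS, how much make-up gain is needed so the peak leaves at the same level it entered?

7 dB

The peak compresses to -13 + 8/8 = -12 dBFS.
To reach -5 dBFS requires -5 − (-12) = 7 dB of make-up.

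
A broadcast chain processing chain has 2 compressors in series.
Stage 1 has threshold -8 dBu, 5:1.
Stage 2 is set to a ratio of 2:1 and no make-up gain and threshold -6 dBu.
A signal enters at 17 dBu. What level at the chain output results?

-4.5 dBu

Stage 1: 25 dB above -8 dBu, reduced 5:1 to 5 dB above → -3 dBu.
Stage 2: overshoot 3 dB → 3/2 = 1.5 dB → -4.5 dBu.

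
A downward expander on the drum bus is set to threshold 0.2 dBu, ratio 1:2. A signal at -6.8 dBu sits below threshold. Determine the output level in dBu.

The input is 7 dB below the 0.2 dBu threshold.
A 1:2 expander multiplies undershoot by 2: 7 × 2 = 14 dB below threshold.
Output = 0.2 − 14 = -13.8 dBu.

-13.8 dBu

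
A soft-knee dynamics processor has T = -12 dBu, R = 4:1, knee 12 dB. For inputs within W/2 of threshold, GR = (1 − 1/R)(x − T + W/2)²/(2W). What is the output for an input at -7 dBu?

x − T + W/2 = -7 − (-12) + 6 = 11.
GR = (1 − 1/4) × 11² / 24 = 0.75 × 121 / 24 = 3.78125 dB.
Output = -7 − 3.78125 = -10.78125 dBu.

-10.78125 dBu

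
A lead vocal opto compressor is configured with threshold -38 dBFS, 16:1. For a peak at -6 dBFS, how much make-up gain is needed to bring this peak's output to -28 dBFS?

Without make-up, output = threshold + overshoot/16 = -38 + 2 = -36 dBFS.
Gap to target: 8 dB.

8 dB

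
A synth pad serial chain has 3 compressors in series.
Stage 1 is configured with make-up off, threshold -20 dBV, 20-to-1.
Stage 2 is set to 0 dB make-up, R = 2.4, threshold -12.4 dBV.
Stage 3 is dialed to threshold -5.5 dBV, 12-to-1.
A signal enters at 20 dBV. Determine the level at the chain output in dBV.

Stage 1: 40 dB above -20 dBV, reduced 20:1 to 2 dB above → -18 dBV.
Stage 2: below threshold (-18 ≤ -12.4); passes unchanged; output -18 dBV.
Stage 3: -18 dBV ≤ -5.5 dBV, so stage 3 doesn't engage; output -18 dBV.

-18 dBV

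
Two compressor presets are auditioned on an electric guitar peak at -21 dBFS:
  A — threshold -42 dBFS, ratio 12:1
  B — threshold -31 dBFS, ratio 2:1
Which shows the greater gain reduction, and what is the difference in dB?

A: overshoot 21 dB → output overshoot 1.75 dB → GR 19.25 dB.
B: overshoot 10 dB → output overshoot 5 dB → GR 5 dB.
A applies 14.25 dB more gain reduction.

A, by 14.25 dB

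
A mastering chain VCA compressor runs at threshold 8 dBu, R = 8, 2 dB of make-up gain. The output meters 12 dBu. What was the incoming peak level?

24 dBu

Before make-up, the level was 12 − 2 = 10 dBu.
Post-compression overshoot = 10 − 8 = 2 dB.
Undo the ratio: input overshoot = 2 × 8 = 16 dB, giving input = 24 dBu.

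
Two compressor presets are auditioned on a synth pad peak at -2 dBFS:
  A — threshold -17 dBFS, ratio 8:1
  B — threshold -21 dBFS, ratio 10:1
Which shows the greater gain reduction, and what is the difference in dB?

B, by 3.975 dB

A: overshoot 15 dB → output overshoot 1.875 dB → GR 13.125 dB.
B: overshoot 19 dB → output overshoot 1.9 dB → GR 17.1 dB.
Difference: 3.975 dB in favour of B.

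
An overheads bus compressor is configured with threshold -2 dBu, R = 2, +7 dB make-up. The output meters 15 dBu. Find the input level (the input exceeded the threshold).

18 dBu

Stripping the +7 dB make-up gives 8 dBu at the gain stage.
That's 10 dB above the -2 dBu threshold.
Input overshoot = R × output overshoot = 20 dB → input = -2 + 20 = 18 dBu.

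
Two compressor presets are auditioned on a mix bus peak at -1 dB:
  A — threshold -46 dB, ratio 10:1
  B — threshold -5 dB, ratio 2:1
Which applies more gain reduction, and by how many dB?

A, by 38.5 dB

A: overshoot 45 dB → output overshoot 4.5 dB → GR 40.5 dB.
B: overshoot 4 dB → output overshoot 2 dB → GR 2 dB.
A reduces 38.5 dB more.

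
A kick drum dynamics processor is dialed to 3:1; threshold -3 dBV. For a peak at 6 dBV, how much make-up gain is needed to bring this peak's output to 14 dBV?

14 dB

The peak compresses to -3 + 9/3 = 0 dBV.
To reach 14 dBV requires 14 − 0 = 14 dB of make-up.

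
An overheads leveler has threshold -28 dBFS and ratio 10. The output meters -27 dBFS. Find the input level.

That's 1 dB above the -28 dBFS threshold.
Undo the ratio: input overshoot = 1 × 10 = 10 dB, giving input = -18 dBFS.

-18 dBFS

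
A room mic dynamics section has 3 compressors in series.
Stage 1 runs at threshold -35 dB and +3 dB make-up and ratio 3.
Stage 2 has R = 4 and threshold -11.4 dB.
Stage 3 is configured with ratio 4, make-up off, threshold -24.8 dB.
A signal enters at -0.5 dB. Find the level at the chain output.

Stage 1: 34.5 dB above -35 dB, reduced 3:1 to 11.5 dB above → -23.5 dB; +3 dB make-up → -20.5 dB.
Stage 2: -20.5 dB ≤ -11.4 dB, so stage 2 doesn't engage; output -20.5 dB.
Stage 3: -20.5 dB is 4.3 dB over -24.8 dB; at 4:1 that becomes 1.075 dB over, giving -23.725 dB.

-23.725 dB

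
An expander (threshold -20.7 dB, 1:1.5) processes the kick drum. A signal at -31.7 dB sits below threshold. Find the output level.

Undershoot = (-20.7) − (-31.7) = 11 dB.
At 1:1.5, that expands to 16.5 dB under threshold.
Output = -20.7 − 16.5 = -37.2 dB.

-37.2 dB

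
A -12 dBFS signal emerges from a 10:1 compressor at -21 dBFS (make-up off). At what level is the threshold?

-22 dBFS

Let T be the threshold. Output overshoot = (input overshoot)/R, so -21 − T = (-12 − T)/10.
10·(-21 − T) = -12 − T → 9·T = -210 − (-12) = -198.
T = -198/9 = -22 dBFS.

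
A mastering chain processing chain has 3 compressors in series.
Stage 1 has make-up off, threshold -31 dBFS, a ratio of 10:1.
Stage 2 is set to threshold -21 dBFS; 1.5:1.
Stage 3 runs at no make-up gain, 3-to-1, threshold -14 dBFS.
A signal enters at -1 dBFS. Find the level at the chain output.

Stage 1: -1 dBFS is 30 dB over -31 dBFS; at 10:1 that becomes 3 dB over, giving -28 dBFS.
Stage 2: -28 dBFS ≤ -21 dBFS, so stage 2 doesn't engage; output -28 dBFS.
Stage 3: -28 dBFS is at or below the -14 dBFS threshold — no compression; output -28 dBFS.

-28 dBFS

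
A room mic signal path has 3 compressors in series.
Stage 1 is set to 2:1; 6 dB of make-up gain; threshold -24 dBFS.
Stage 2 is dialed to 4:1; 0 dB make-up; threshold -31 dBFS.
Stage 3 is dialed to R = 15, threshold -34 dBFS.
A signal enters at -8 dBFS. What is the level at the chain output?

Stage 1: -8 dBFS is 16 dB over -24 dBFS; at 2:1 that becomes 8 dB over, giving -16 dBFS; +6 dB make-up → -10 dBFS.
Stage 2: overshoot 21 dB → 21/4 = 5.25 dB → -25.75 dBFS.
Stage 3: overshoot 8.25 dB → 8.25/15 = 0.55 dB → -33.45 dBFS.

-33.45 dBFS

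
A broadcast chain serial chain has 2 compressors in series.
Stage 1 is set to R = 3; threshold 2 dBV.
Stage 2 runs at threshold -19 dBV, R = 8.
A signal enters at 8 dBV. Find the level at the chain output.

-16.125 dBV

Stage 1: overshoot 6 dB → 6/3 = 2 dB → 4 dBV.
Stage 2: 23 dB above -19 dBV, reduced 8:1 to 2.875 dB above → -16.125 dBV.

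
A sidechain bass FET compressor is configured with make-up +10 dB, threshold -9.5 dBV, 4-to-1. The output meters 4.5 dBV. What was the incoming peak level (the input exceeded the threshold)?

Remove make-up: 4.5 − 10 = -5.5 dBV.
That's 4 dB above the -9.5 dBV threshold.
Input overshoot = R × output overshoot = 16 dB → input = -9.5 + 16 = 6.5 dBV.

6.5 dBV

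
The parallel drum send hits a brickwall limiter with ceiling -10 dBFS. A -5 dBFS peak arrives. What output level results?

The limiter clamps the peak to its -10 dBFS ceiling.

-10 dBFS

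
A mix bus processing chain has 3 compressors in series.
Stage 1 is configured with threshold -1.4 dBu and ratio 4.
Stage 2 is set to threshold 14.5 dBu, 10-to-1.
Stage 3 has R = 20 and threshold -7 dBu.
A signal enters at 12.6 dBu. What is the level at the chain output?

-6.545 dBu

Stage 1: 12.6 dBu is 14 dB over -1.4 dBu; at 4:1 that becomes 3.5 dB over, giving 2.1 dBu.
Stage 2: 2.1 dBu ≤ 14.5 dBu, so stage 2 doesn't engage; output 2.1 dBu.
Stage 3: overshoot 9.1 dB → 9.1/20 = 0.455 dB → -6.545 dBu.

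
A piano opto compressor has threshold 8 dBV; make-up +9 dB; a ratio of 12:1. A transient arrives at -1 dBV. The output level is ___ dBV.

-1 dBV is 9 dB below the 8 dBV threshold, so no gain reduction is applied.
Make-up gain adds 9 dB: -1 + 9 = 8 dBV.

8 dBV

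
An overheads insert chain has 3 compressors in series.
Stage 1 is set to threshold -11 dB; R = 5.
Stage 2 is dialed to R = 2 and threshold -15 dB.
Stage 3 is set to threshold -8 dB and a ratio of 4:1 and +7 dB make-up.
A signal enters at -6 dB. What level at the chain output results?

-5.5 dB

Stage 1: 5 dB above -11 dB, reduced 5:1 to 1 dB above → -10 dB.
Stage 2: -10 dB is 5 dB over -15 dB; at 2:1 that becomes 2.5 dB over, giving -12.5 dB.
Stage 3: -12.5 dB is at or below the -8 dB threshold — no compression; make-up brings it to -5.5 dB.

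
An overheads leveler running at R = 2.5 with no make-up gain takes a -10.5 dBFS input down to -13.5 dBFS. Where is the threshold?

Let T be the threshold. Output overshoot = (input overshoot)/R, so -13.5 − T = (-10.5 − T)/2.5.
2.5·(-13.5 − T) = -10.5 − T → 1.5·T = -33.75 − (-10.5) = -23.25.
T = -23.25/1.5 = -15.5 dBFS.

-15.5 dBFS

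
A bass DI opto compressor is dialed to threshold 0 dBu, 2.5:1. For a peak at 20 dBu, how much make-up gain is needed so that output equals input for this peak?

The peak compresses to 0 + 20/2.5 = 8 dBu.
To reach 20 dBu requires 20 − 8 = 12 dB of make-up.

12 dB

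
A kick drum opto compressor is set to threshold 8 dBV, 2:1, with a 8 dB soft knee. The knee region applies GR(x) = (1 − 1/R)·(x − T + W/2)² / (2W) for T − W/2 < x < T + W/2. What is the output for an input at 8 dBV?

x − T + W/2 = 8 − 8 + 4 = 4.
GR = (1 − 1/2) × 4² / 16 = 0.5 × 16 / 16 = 0.5 dB.
Output = 8 − 0.5 = 7.5 dBV.

7.5 dBV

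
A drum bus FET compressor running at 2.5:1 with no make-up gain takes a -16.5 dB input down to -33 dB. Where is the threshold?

-44 dB

Let T be the threshold. Output overshoot = (input overshoot)/R, so -33 − T = (-16.5 − T)/2.5.
2.5·(-33 − T) = -16.5 − T → 1.5·T = -82.5 − (-16.5) = -66.
T = -66/1.5 = -44 dB.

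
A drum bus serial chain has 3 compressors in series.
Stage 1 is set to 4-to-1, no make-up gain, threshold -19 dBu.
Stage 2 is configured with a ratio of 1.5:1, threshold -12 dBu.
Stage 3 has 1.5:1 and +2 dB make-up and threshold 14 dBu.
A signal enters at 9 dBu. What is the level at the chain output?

-10 dBu

Stage 1: overshoot 28 dB → 28/4 = 7 dB → -12 dBu.
Stage 2: -12 dBu is at or below the -12 dBu threshold — no compression; output -12 dBu.
Stage 3: below threshold (-12 ≤ 14); passes unchanged; make-up brings it to -10 dBu.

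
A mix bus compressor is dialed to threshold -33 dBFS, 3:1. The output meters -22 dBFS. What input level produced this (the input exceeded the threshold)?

0 dBFS

That's 11 dB above the -33 dBFS threshold.
Undo the ratio: input overshoot = 11 × 3 = 33 dB, giving input = 0 dBFS.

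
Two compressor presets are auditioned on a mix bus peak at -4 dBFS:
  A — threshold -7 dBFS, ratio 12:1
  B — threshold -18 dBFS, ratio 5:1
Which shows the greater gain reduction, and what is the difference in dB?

B, by 8.45 dB

A: GR = 3 − 3/12 = 2.75 dB.
B: GR = 14 − 14/5 = 11.2 dB.
Difference: 8.45 dB in favour of B.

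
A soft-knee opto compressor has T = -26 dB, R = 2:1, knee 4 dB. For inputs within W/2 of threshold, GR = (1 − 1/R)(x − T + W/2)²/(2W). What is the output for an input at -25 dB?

x − T + W/2 = -25 − (-26) + 2 = 3.
GR = (1 − 1/2) × 3² / 8 = 0.5 × 9 / 8 = 0.5625 dB.
Output = -25 − 0.5625 = -25.5625 dB.

-25.5625 dB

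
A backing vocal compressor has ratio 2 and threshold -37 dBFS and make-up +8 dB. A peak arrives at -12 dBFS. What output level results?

-16.5 dBFS

The input is 25 dB above the -37 dBFS threshold.
The 25 dB excess becomes 12.5 dB after 2:1 reduction.
That puts the output at -24.5 dBFS; make-up adds 8 dB, giving -16.5 dBFS.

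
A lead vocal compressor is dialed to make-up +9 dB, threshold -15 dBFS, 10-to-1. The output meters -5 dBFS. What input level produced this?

-5 dBFS

Stripping the +9 dB make-up gives -14 dBFS at the gain stage.
That's 1 dB above the -15 dBFS threshold.
Undo the ratio: input overshoot = 1 × 10 = 10 dB, giving input = -5 dBFS.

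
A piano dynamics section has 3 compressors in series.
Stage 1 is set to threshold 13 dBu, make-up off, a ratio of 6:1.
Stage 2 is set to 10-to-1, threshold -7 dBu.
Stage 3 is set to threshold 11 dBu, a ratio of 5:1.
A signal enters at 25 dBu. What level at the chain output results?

-4.8 dBu

Stage 1: overshoot 12 dB → 12/6 = 2 dB → 15 dBu.
Stage 2: 22 dB above -7 dBu, reduced 10:1 to 2.2 dB above → -4.8 dBu.
Stage 3: -4.8 dBu ≤ 11 dBu, so stage 3 doesn't engage; output -4.8 dBu.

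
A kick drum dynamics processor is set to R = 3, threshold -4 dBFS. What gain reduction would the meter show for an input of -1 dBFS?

Overshoot = -1 − (-4) = 3 dB.
A 3:1 ratio leaves 1 dB of that excess.
Gain reduction = 3 − 1 = 2 dB.

2 dB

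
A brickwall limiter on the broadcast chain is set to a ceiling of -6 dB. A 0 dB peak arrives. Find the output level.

A brickwall limiter is an ∞:1 compressor: any input above the ceiling is clamped to -6 dB.

-6 dB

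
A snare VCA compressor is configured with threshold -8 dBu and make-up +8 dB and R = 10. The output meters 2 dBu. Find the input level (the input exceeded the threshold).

12 dBu

Stripping the +8 dB make-up gives -6 dBu at the gain stage.
Post-compression overshoot = -6 − (-8) = 2 dB.
Before 10:1 compression the overshoot was 2 × 10 = 20 dB, so input = -8 + 20 = 12 dBu.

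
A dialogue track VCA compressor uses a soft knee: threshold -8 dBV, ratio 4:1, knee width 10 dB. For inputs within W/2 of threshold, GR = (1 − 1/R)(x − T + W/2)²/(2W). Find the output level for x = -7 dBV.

x − T + W/2 = -7 − (-8) + 5 = 6.
GR = (1 − 1/4) × 6² / 20 = 0.75 × 36 / 20 = 1.35 dB.
Output = -7 − 1.35 = -8.35 dBV.

-8.35 dBV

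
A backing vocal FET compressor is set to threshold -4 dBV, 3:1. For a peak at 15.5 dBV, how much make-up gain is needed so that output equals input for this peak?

13 dB

Without make-up, output = threshold + overshoot/3 = -4 + 6.5 = 2.5 dBV.
Gap to target: 13 dB.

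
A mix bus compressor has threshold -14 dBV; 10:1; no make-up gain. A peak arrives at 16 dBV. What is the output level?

-11 dBV

The input is 30 dB above the -14 dBV threshold.
The 30 dB excess becomes 3 dB after 10:1 reduction.
So the level is -14 + 3 = -11 dBV.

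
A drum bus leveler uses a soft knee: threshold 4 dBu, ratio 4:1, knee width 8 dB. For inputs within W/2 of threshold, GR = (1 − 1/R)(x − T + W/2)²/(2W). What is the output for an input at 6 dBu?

x − T + W/2 = 6 − 4 + 4 = 6.
GR = (1 − 1/4) × 6² / 16 = 0.75 × 36 / 16 = 1.6875 dB.
Output = 6 − 1.6875 = 4.3125 dBu.

4.3125 dBu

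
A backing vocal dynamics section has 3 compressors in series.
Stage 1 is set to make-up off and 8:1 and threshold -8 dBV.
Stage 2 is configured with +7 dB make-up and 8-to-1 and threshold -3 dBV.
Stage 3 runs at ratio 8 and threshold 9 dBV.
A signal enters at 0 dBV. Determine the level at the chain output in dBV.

0 dBV

Stage 1: 8 dB above -8 dBV, reduced 8:1 to 1 dB above → -7 dBV.
Stage 2: -7 dBV ≤ -3 dBV, so stage 2 doesn't engage; make-up brings it to 0 dBV.
Stage 3: 0 dBV ≤ 9 dBV, so stage 3 doesn't engage; output 0 dBV.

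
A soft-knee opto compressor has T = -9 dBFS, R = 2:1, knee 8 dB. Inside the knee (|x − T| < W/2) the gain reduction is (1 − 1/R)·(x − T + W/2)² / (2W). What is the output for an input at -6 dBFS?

x − T + W/2 = -6 − (-9) + 4 = 7.
GR = (1 − 1/2) × 7² / 16 = 0.5 × 49 / 16 = 1.53125 dB.
Output = -6 − 1.53125 = -7.53125 dBFS.

-7.53125 dBFS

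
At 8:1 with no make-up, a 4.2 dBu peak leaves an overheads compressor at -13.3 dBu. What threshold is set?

Let T be the threshold. Output overshoot = (input overshoot)/R, so -13.3 − T = (4.2 − T)/8.
8·(-13.3 − T) = 4.2 − T → 7·T = -106.4 − 4.2 = -110.6.
T = -110.6/7 = -15.8 dBu.

-15.8 dBu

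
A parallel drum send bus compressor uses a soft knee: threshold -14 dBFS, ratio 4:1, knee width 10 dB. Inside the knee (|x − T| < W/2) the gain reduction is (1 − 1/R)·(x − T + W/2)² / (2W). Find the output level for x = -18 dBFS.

-18.0375 dBFS

x − T + W/2 = -18 − (-14) + 5 = 1.
GR = (1 − 1/4) × 1² / 20 = 0.75 × 1 / 20 = 0.0375 dB.
Output = -18 − 0.0375 = -18.0375 dBFS.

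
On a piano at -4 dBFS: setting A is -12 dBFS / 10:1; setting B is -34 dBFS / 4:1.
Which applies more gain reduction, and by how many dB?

B, by 15.3 dB

A: overshoot 8 dB → output overshoot 0.8 dB → GR 7.2 dB.
B: overshoot 30 dB → output overshoot 7.5 dB → GR 22.5 dB.
Difference: 15.3 dB in favour of B.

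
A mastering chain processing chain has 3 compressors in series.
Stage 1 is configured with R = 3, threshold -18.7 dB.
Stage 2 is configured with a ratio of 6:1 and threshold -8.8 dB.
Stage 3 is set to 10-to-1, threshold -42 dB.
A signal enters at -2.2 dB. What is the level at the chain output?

Stage 1: -2.2 dB is 16.5 dB over -18.7 dB; at 3:1 that becomes 5.5 dB over, giving -13.2 dB.
Stage 2: below threshold (-13.2 ≤ -8.8); passes unchanged; output -13.2 dB.
Stage 3: 28.8 dB above -42 dB, reduced 10:1 to 2.88 dB above → -39.12 dB.

-39.12 dB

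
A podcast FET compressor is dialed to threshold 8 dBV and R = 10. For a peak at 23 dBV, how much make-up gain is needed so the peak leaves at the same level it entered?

13.5 dB

Overshoot 15 dB → 15/10 = 1.5 dB after compression, so the compressed level is 8 + 1.5 = 9.5 dBV.
Make-up = target − compressed = 23 − 9.5 = 13.5 dB.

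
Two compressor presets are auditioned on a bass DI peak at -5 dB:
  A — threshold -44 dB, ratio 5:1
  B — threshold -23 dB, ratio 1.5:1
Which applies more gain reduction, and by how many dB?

A, by 25.2 dB

A: 39 dB over, compressed to 7.8 dB over, so 31.2 dB of GR.
B: 18 dB over, compressed to 12 dB over, so 6 dB of GR.
A reduces 25.2 dB more.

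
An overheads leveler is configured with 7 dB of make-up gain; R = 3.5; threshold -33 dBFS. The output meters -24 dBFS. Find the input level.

Remove make-up: -24 − 7 = -31 dBFS.
That's 2 dB above the -33 dBFS threshold.
Undo the ratio: input overshoot = 2 × 3.5 = 7 dB, giving input = -26 dBFS.

-26 dBFS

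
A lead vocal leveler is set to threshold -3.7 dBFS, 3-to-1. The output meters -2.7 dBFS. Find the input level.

-0.7 dBFS

Post-compression overshoot = -2.7 − (-3.7) = 1 dB.
Undo the ratio: input overshoot = 1 × 3 = 3 dB, giving input = -0.7 dBFS.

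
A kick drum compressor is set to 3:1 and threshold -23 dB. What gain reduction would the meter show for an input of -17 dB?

4 dB

-17 dB exceeds the threshold by 6 dB.
A 3:1 ratio leaves 2 dB of that excess.
Gain reduction = 6 − 2 = 4 dB.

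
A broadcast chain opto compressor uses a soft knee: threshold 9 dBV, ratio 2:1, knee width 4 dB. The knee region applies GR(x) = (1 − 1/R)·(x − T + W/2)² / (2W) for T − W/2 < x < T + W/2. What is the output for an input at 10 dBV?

x − T + W/2 = 10 − 9 + 2 = 3.
GR = (1 − 1/2) × 3² / 8 = 0.5 × 9 / 8 = 0.5625 dB.
Output = 10 − 0.5625 = 9.4375 dBV.

9.4375 dBV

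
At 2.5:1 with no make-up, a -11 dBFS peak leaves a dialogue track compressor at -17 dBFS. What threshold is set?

-21 dBFS

Input is 10 dB above T (since output overshoot × R = input overshoot: (-17 − T)·2.5 = -11 − T gives T = -21 dBFS).
Check: -21 + (-11 − (-21))/2.5 = -21 + 4 = -17 dBFS. ✓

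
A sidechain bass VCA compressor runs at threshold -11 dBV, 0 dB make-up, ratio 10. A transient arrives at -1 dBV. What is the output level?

-10 dBV

-1 dBV sits 10 dB over threshold.
The 10 dB excess becomes 1 dB after 10:1 reduction.
Output = -11 + 1 = -10 dBV.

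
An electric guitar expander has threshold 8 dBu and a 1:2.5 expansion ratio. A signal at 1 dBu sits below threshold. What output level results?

-9.5 dBu

The input is 7 dB below the 8 dBu threshold.
A 1:2.5 expander multiplies undershoot by 2.5: 7 × 2.5 = 17.5 dB below threshold.
Output = 8 − 17.5 = -9.5 dBu.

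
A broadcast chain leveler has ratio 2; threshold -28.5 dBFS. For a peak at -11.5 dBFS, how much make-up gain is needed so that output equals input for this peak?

8.5 dB

Without make-up, output = threshold + overshoot/2 = -28.5 + 8.5 = -20 dBFS.
Gap to target: 8.5 dB.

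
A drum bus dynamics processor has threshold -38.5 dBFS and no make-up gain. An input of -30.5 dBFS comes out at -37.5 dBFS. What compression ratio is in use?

8:1

Input overshoot = -30.5 − (-38.5) = 8 dB; output overshoot = -37.5 − (-38.5) = 1 dB.
Ratio = 8 / 1 = 8.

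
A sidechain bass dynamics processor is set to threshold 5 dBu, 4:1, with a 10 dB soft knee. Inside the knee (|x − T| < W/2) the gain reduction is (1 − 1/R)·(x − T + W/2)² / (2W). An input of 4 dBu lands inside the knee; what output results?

x − T + W/2 = 4 − 5 + 5 = 4.
GR = (1 − 1/4) × 4² / 20 = 0.75 × 16 / 20 = 0.6 dB.
Output = 4 − 0.6 = 3.4 dBu.

3.4 dBu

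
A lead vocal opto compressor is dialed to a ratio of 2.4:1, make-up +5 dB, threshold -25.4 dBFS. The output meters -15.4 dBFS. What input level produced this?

Stripping the +5 dB make-up gives -20.4 dBFS at the gain stage.
That's 5 dB above the -25.4 dBFS threshold.
Before 2.4:1 compression the overshoot was 5 × 2.4 = 12 dB, so input = -25.4 + 12 = -13.4 dBFS.

-13.4 dBFS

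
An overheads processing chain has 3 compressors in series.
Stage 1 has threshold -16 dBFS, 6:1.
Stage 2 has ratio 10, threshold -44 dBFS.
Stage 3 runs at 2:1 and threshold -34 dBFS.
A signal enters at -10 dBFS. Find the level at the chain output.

-41.1 dBFS

Stage 1: -10 dBFS is 6 dB over -16 dBFS; at 6:1 that becomes 1 dB over, giving -15 dBFS.
Stage 2: 29 dB above -44 dBFS, reduced 10:1 to 2.9 dB above → -41.1 dBFS.
Stage 3: -41.1 dBFS ≤ -34 dBFS, so stage 3 doesn't engage; output -41.1 dBFS.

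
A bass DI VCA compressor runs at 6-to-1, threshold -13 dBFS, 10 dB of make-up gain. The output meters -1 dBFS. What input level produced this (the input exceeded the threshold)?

Remove make-up: -1 − 10 = -11 dBFS.
The compressed level sits -11 − (-13) = 2 dB over threshold.
Undo the ratio: input overshoot = 2 × 6 = 12 dB, giving input = -1 dBFS.

-1 dBFS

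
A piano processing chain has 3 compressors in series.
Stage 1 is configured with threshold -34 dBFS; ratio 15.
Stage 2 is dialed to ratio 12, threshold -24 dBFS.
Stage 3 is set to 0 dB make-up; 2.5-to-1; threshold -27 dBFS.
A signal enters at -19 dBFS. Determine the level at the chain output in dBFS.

Stage 1: -19 dBFS is 15 dB over -34 dBFS; at 15:1 that becomes 1 dB over, giving -33 dBFS.
Stage 2: -33 dBFS ≤ -24 dBFS, so stage 2 doesn't engage; output -33 dBFS.
Stage 3: -33 dBFS ≤ -27 dBFS, so stage 3 doesn't engage; output -33 dBFS.

-33 dBFS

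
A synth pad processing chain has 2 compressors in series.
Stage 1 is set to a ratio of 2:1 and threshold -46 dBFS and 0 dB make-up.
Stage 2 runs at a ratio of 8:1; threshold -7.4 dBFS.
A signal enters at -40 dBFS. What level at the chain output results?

-43 dBFS

Stage 1: overshoot 6 dB → 6/2 = 3 dB → -43 dBFS.
Stage 2: -43 dBFS is at or below the -7.4 dBFS threshold — no compression; output -43 dBFS.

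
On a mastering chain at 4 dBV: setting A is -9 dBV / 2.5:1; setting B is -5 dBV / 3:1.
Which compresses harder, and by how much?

A, by 1.8 dB

A: GR = 13 − 13/2.5 = 7.8 dB.
B: GR = 9 − 9/3 = 6 dB.
A reduces 1.8 dB more.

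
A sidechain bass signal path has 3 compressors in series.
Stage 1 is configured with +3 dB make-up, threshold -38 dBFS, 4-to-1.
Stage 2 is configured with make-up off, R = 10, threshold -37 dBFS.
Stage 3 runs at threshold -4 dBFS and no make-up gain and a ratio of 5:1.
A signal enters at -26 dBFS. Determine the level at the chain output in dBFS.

-36.5 dBFS

Stage 1: -26 dBFS is 12 dB over -38 dBFS; at 4:1 that becomes 3 dB over, giving -35 dBFS; +3 dB make-up → -32 dBFS.
Stage 2: -32 dBFS is 5 dB over -37 dBFS; at 10:1 that becomes 0.5 dB over, giving -36.5 dBFS.
Stage 3: -36.5 dBFS is at or below the -4 dBFS threshold — no compression; output -36.5 dBFS.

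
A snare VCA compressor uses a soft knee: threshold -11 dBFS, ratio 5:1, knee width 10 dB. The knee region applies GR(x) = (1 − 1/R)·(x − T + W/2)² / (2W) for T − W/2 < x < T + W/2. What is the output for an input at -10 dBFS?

x − T + W/2 = -10 − (-11) + 5 = 6.
GR = (1 − 1/5) × 6² / 20 = 0.8 × 36 / 20 = 1.44 dB.
Output = -10 − 1.44 = -11.44 dBFS.

-11.44 dBFS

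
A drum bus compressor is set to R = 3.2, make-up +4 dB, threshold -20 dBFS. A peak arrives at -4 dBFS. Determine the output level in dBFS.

The input is 16 dB above the -20 dBFS threshold.
At 3.2:1 the overshoot is divided by 3.2, leaving 5 dB above threshold.
That puts the output at -15 dBFS; make-up adds 4 dB, giving -11 dBFS.

-11 dBFS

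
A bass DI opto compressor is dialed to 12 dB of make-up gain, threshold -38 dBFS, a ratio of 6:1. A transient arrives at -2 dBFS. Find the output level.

-20 dBFS

Overshoot: -2 − (-38) = 36 dB.
The 36 dB excess becomes 6 dB after 6:1 reduction.
So the level is -38 + 6 = -32 dBFS; make-up adds 12 dB, giving -20 dBFS.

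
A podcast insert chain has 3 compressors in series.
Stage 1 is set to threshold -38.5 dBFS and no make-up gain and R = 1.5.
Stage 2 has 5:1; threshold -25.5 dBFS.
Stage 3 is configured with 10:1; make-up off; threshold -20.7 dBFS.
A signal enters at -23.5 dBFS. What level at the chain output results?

-28.5 dBFS

Stage 1: overshoot 15 dB → 15/1.5 = 10 dB → -28.5 dBFS.
Stage 2: -28.5 dBFS ≤ -25.5 dBFS, so stage 2 doesn't engage; output -28.5 dBFS.
Stage 3: below threshold (-28.5 ≤ -20.7); passes unchanged; output -28.5 dBFS.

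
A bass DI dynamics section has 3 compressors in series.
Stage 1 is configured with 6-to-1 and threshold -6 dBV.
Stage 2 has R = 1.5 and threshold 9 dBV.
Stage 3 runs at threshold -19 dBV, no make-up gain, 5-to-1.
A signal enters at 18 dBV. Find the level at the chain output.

Stage 1: 24 dB above -6 dBV, reduced 6:1 to 4 dB above → -2 dBV.
Stage 2: -2 dBV is at or below the 9 dBV threshold — no compression; output -2 dBV.
Stage 3: 17 dB above -19 dBV, reduced 5:1 to 3.4 dB above → -15.6 dBV.

-15.6 dBV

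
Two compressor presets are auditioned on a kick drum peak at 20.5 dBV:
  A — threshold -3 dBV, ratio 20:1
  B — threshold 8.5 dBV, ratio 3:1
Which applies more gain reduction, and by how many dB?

A, by 14.325 dB

A: GR = 23.5 − 23.5/20 = 22.325 dB.
B: GR = 12 − 12/3 = 8 dB.
Difference: 14.325 dB in favour of A.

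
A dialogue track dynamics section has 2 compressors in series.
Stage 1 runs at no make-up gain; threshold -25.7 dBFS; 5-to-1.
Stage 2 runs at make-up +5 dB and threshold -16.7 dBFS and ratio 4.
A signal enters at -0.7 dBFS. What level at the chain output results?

-15.7 dBFS

Stage 1: 25 dB above -25.7 dBFS, reduced 5:1 to 5 dB above → -20.7 dBFS.
Stage 2: -20.7 dBFS ≤ -16.7 dBFS, so stage 2 doesn't engage; make-up brings it to -15.7 dBFS.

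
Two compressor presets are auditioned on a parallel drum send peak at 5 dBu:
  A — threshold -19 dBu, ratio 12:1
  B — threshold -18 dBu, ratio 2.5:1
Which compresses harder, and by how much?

A: overshoot 24 dB → output overshoot 2 dB → GR 22 dB.
B: overshoot 23 dB → output overshoot 9.2 dB → GR 13.8 dB.
A applies 8.2 dB more gain reduction.

A, by 8.2 dB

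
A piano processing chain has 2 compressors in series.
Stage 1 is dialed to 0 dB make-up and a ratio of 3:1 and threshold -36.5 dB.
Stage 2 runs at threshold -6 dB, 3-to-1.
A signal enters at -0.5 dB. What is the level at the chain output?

Stage 1: 36 dB above -36.5 dB, reduced 3:1 to 12 dB above → -24.5 dB.
Stage 2: -24.5 dB ≤ -6 dB, so stage 2 doesn't engage; output -24.5 dB.

-24.5 dB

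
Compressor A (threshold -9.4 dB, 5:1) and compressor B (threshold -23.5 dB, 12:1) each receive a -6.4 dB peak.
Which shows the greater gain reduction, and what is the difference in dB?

A: GR = 3 − 3/5 = 2.4 dB.
B: GR = 17.1 − 17.1/12 = 15.675 dB.
B applies 13.275 dB more gain reduction.

B, by 13.275 dB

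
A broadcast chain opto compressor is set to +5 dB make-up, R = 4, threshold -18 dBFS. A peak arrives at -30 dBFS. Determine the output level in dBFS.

-25 dBFS

-30 dBFS is 12 dB below the -18 dBFS threshold, so no gain reduction is applied.
Make-up gain adds 5 dB: -30 + 5 = -25 dBFS.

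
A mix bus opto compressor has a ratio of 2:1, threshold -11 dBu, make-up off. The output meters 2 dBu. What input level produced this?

15 dBu

Post-compression overshoot = 2 − (-11) = 13 dB.
Undo the ratio: input overshoot = 13 × 2 = 26 dB, giving input = 15 dBu.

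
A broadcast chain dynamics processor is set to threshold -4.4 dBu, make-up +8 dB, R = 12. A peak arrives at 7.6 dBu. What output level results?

The input is 12 dB above the -4.4 dBu threshold.
The 12 dB excess becomes 1 dB after 12:1 reduction.
That puts the output at -3.4 dBu; make-up adds 8 dB, giving 4.6 dBu.

4.6 dBu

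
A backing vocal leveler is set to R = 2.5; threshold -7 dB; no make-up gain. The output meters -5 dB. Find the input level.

Post-compression overshoot = -5 − (-7) = 2 dB.
Before 2.5:1 compression the overshoot was 2 × 2.5 = 5 dB, so input = -7 + 5 = -2 dB.

-2 dB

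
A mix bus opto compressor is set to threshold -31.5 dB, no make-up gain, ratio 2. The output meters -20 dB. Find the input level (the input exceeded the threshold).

-8.5 dB

Post-compression overshoot = -20 − (-31.5) = 11.5 dB.
Before 2:1 compression the overshoot was 11.5 × 2 = 23 dB, so input = -31.5 + 23 = -8.5 dB.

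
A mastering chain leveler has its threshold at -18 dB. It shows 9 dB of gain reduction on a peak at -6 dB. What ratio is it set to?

Input overshoot = -6 − (-18) = 12 dB.
Output overshoot = 12 − 9 = 3 dB.
Ratio = input overshoot / output overshoot = 12 / 3 = 4.

4:1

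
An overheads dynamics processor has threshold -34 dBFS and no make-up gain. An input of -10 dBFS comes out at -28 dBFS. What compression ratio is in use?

Input overshoot = -10 − (-34) = 24 dB; output overshoot = -28 − (-34) = 6 dB.
Ratio = 24 / 6 = 4.

4:1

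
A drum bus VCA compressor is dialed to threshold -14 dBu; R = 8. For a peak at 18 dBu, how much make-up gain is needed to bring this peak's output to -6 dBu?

Without make-up, output = threshold + overshoot/8 = -14 + 4 = -10 dBu.
Gap to target: 4 dB.

4 dB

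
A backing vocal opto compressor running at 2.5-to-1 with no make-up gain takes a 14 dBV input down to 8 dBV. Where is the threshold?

Let T be the threshold. Output overshoot = (input overshoot)/R, so 8 − T = (14 − T)/2.5.
2.5·(8 − T) = 14 − T → 1.5·T = 20 − 14 = 6.
T = 6/1.5 = 4 dBV.

4 dBV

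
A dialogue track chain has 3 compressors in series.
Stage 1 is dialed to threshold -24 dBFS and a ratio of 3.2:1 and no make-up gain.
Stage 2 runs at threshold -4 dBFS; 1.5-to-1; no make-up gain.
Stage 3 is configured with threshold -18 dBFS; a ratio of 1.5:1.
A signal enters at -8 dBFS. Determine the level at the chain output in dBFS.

-19 dBFS

Stage 1: overshoot 16 dB → 16/3.2 = 5 dB → -19 dBFS.
Stage 2: -19 dBFS is at or below the -4 dBFS threshold — no compression; output -19 dBFS.
Stage 3: below threshold (-19 ≤ -18); passes unchanged; output -19 dBFS.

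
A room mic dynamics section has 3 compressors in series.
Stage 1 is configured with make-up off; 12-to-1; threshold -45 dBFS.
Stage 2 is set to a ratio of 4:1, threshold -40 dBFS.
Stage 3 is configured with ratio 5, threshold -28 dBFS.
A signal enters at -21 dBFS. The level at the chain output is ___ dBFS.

-43 dBFS

Stage 1: -21 dBFS is 24 dB over -45 dBFS; at 12:1 that becomes 2 dB over, giving -43 dBFS.
Stage 2: -43 dBFS is at or below the -40 dBFS threshold — no compression; output -43 dBFS.
Stage 3: below threshold (-43 ≤ -28); passes unchanged; output -43 dBFS.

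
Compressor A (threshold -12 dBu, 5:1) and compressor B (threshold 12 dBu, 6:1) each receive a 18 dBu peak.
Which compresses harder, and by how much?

A, by 19 dB

A: overshoot 30 dB → output overshoot 6 dB → GR 24 dB.
B: overshoot 6 dB → output overshoot 1 dB → GR 5 dB.
Difference: 19 dB in favour of A.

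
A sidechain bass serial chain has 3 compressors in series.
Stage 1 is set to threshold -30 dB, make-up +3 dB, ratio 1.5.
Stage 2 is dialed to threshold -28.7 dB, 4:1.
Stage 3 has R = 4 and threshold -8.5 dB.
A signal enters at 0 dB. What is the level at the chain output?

-23.275 dB

Stage 1: 30 dB above -30 dB, reduced 1.5:1 to 20 dB above → -10 dB; +3 dB make-up → -7 dB.
Stage 2: 21.7 dB above -28.7 dB, reduced 4:1 to 5.425 dB above → -23.275 dB.
Stage 3: -23.275 dB is at or below the -8.5 dB threshold — no compression; output -23.275 dB.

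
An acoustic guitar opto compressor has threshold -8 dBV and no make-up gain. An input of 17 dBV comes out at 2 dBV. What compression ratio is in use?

2.5:1

Input overshoot = 17 − (-8) = 25 dB; output overshoot = 2 − (-8) = 10 dB.
Ratio = 25 / 10 = 2.5.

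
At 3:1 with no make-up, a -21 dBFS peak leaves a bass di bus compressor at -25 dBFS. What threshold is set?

-27 dBFS

Let T be the threshold. Output overshoot = (input overshoot)/R, so -25 − T = (-21 − T)/3.
3·(-25 − T) = -21 − T → 2·T = -75 − (-21) = -54.
T = -54/2 = -27 dBFS.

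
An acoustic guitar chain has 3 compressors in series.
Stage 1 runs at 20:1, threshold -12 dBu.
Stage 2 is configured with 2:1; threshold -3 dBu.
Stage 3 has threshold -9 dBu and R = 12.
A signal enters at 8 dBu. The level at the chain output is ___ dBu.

-11 dBu

Stage 1: 8 dBu is 20 dB over -12 dBu; at 20:1 that becomes 1 dB over, giving -11 dBu.
Stage 2: -11 dBu is at or below the -3 dBu threshold — no compression; output -11 dBu.
Stage 3: below threshold (-11 ≤ -9); passes unchanged; output -11 dBu.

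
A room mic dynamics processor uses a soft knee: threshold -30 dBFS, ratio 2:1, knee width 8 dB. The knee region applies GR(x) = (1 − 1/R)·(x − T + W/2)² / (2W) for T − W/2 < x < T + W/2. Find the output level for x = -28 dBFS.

x − T + W/2 = -28 − (-30) + 4 = 6.
GR = (1 − 1/2) × 6² / 16 = 0.5 × 36 / 16 = 1.125 dB.
Output = -28 − 1.125 = -29.125 dBFS.

-29.125 dBFS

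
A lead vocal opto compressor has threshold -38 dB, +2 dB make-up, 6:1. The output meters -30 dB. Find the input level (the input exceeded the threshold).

-2 dB

Remove make-up: -30 − 2 = -32 dB.
The compressed level sits -32 − (-38) = 6 dB over threshold.
Input overshoot = R × output overshoot = 36 dB → input = -38 + 36 = -2 dB.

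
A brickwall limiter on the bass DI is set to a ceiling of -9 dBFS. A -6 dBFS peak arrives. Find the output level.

At ∞:1, everything above -9 dBFS is held at the ceiling.

-9 dBFS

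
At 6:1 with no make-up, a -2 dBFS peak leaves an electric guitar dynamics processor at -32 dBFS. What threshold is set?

-38 dBFS

Input is 36 dB above T (since output overshoot × R = input overshoot: (-32 − T)·6 = -2 − T gives T = -38 dBFS).
Check: -38 + (-2 − (-38))/6 = -38 + 6 = -32 dBFS. ✓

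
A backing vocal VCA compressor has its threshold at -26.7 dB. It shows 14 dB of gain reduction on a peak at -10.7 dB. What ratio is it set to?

Input overshoot = -10.7 − (-26.7) = 16 dB.
Output overshoot = 16 − 14 = 2 dB.
Ratio = input overshoot / output overshoot = 16 / 2 = 8.

8:1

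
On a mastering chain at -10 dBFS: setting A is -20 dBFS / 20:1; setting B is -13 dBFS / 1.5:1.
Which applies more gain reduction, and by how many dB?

A: overshoot 10 dB → output overshoot 0.5 dB → GR 9.5 dB.
B: overshoot 3 dB → output overshoot 2 dB → GR 1 dB.
A reduces 8.5 dB more.

A, by 8.5 dB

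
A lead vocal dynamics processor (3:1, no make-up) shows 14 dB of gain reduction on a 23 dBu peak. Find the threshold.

2 dBu

Let T be the threshold. Output overshoot = (input overshoot)/R, so 9 − T = (23 − T)/3.
3·(9 − T) = 23 − T → 2·T = 27 − 23 = 4.
T = 4/2 = 2 dBu.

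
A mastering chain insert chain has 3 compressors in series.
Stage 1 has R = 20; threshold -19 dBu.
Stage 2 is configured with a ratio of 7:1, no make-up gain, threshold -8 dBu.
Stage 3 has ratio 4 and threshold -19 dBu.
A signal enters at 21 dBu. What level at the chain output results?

-18.5 dBu

Stage 1: 40 dB above -19 dBu, reduced 20:1 to 2 dB above → -17 dBu.
Stage 2: -17 dBu ≤ -8 dBu, so stage 2 doesn't engage; output -17 dBu.
Stage 3: overshoot 2 dB → 2/4 = 0.5 dB → -18.5 dBu.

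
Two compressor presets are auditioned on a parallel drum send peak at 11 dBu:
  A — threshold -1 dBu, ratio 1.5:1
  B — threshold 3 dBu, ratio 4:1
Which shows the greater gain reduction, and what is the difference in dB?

B, by 2 dB

A: overshoot 12 dB → output overshoot 8 dB → GR 4 dB.
B: overshoot 8 dB → output overshoot 2 dB → GR 6 dB.
Difference: 2 dB in favour of B.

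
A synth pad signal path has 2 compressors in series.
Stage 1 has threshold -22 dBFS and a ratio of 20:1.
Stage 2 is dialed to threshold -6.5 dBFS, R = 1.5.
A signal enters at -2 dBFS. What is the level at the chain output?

Stage 1: -2 dBFS is 20 dB over -22 dBFS; at 20:1 that becomes 1 dB over, giving -21 dBFS.
Stage 2: -21 dBFS is at or below the -6.5 dBFS threshold — no compression; output -21 dBFS.

-21 dBFS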